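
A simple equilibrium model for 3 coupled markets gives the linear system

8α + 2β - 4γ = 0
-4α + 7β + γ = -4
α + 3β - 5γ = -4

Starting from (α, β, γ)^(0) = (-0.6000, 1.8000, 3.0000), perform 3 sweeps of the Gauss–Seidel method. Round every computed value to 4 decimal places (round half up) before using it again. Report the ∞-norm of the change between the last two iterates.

Iteration 1:
  α = (0 - (2)·1.8000 - (-4)·3.0000) / (8) = 1.0500
  β = (-4 - (-4)·1.0500 - (1)·3.0000) / (7) = -0.4000
  γ = (-4 - (1)·1.0500 - (3)·-0.4000) / (-5) = 0.7700
Iteration 2:
  α = (0 - (2)·-0.4000 - (-4)·0.7700) / (8) = 0.4850
  β = (-4 - (-4)·0.4850 - (1)·0.7700) / (7) = -0.4043
  γ = (-4 - (1)·0.4850 - (3)·-0.4043) / (-5) = 0.6544
Iteration 3:
  α = (0 - (2)·-0.4043 - (-4)·0.6544) / (8) = 0.4283
  β = (-4 - (-4)·0.4283 - (1)·0.6544) / (7) = -0.4202
  γ = (-4 - (1)·0.4283 - (3)·-0.4202) / (-5) = 0.6335
Change: (-0.0567, -0.0159, -0.0209) → max |·| = 0.0567

0.0567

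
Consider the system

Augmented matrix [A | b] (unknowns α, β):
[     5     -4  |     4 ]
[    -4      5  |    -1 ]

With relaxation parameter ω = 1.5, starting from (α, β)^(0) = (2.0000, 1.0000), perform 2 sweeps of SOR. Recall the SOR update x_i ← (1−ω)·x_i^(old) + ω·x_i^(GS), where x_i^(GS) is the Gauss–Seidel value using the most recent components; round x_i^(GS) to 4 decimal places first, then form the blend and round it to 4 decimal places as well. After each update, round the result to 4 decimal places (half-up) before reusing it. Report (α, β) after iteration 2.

Iteration 1:
  α: GS value = (4 - (-4)·1.0000) / (5) = 1.6000;  α ← (1−ω)·2.0000 + ω·1.6000 = 1.4000
  β: GS value = (-1 - (-4)·1.4000) / (5) = 0.9200;  β ← (1−ω)·1.0000 + ω·0.9200 = 0.8800
Iteration 2:
  α: GS value = (4 - (-4)·0.8800) / (5) = 1.5040;  α ← (1−ω)·1.4000 + ω·1.5040 = 1.5560
  β: GS value = (-1 - (-4)·1.5560) / (5) = 1.0448;  β ← (1−ω)·0.8800 + ω·1.0448 = 1.1272

(1.5560, 1.1272)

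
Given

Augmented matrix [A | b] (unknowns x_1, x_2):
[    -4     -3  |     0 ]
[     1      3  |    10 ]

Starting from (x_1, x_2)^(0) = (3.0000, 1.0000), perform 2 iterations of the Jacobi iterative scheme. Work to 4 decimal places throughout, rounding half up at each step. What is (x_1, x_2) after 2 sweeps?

(-1.7500, 3.5833)

Iteration 1:
  x_1 = (0 - (-3)·1.0000) / (-4) = -0.7500
  x_2 = (10 - (1)·3.0000) / (3) = 2.3333
Iteration 2:
  x_1 = (0 - (-3)·2.3333) / (-4) = -1.7500
  x_2 = (10 - (1)·-0.7500) / (3) = 3.5833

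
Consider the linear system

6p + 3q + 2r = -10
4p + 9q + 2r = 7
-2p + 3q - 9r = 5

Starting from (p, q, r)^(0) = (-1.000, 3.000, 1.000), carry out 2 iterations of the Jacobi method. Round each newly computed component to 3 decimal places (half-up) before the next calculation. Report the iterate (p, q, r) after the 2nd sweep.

(-2.389, 2.185, 0.556)

Iteration 1:
  p = (-10 - (3)·3.000 - (2)·1.000) / (6) = -3.500
  q = (7 - (4)·-1.000 - (2)·1.000) / (9) = 1.000
  r = (5 - (-2)·-1.000 - (3)·3.000) / (-9) = 0.667
Iteration 2:
  p = (-10 - (3)·1.000 - (2)·0.667) / (6) = -2.389
  q = (7 - (4)·-3.500 - (2)·0.667) / (9) = 2.185
  r = (5 - (-2)·-3.500 - (3)·1.000) / (-9) = 0.556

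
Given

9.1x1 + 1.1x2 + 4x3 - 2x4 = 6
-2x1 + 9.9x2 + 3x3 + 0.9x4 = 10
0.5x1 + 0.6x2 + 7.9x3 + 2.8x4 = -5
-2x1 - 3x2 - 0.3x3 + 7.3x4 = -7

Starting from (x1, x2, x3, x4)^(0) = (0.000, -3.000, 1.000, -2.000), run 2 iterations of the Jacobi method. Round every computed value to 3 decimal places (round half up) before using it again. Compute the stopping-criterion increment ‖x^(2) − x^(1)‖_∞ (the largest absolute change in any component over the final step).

1.609

Iteration 1:
  x1 = (6 - (1.1)·-3.000 - (4)·1.000 - (-2)·-2.000) / (9.1) = 0.143
  x2 = (10 - (-2)·0.000 - (3)·1.000 - (0.9)·-2.000) / (9.9) = 0.889
  x3 = (-5 - (0.5)·0.000 - (0.6)·-3.000 - (2.8)·-2.000) / (7.9) = 0.304
  x4 = (-7 - (-2)·0.000 - (-3)·-3.000 - (-0.3)·1.000) / (7.3) = -2.151
Iteration 2:
  x1 = (6 - (1.1)·0.889 - (4)·0.304 - (-2)·-2.151) / (9.1) = -0.054
  x2 = (10 - (-2)·0.143 - (3)·0.304 - (0.9)·-2.151) / (9.9) = 1.142
  x3 = (-5 - (0.5)·0.143 - (0.6)·0.889 - (2.8)·-2.151) / (7.9) = 0.053
  x4 = (-7 - (-2)·0.143 - (-3)·0.889 - (-0.3)·0.304) / (7.3) = -0.542
Change: (-0.197, 0.253, -0.251, 1.609) → max |·| = 1.609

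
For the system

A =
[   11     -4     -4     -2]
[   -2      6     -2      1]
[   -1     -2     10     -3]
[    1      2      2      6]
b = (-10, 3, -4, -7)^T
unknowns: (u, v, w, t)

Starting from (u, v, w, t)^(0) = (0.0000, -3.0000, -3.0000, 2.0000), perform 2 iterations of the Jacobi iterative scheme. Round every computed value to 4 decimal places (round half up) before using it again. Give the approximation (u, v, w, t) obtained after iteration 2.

(-1.2061, -0.6813, -0.5894, -0.3010)

Iteration 1:
  u = (-10 - (-4)·-3.0000 - (-4)·-3.0000 - (-2)·2.0000) / (11) = -2.7273
  v = (3 - (-2)·0.0000 - (-2)·-3.0000 - (1)·2.0000) / (6) = -0.8333
  w = (-4 - (-1)·0.0000 - (-2)·-3.0000 - (-3)·2.0000) / (10) = -0.4000
  t = (-7 - (1)·0.0000 - (2)·-3.0000 - (2)·-3.0000) / (6) = 0.8333
Iteration 2:
  u = (-10 - (-4)·-0.8333 - (-4)·-0.4000 - (-2)·0.8333) / (11) = -1.2061
  v = (3 - (-2)·-2.7273 - (-2)·-0.4000 - (1)·0.8333) / (6) = -0.6813
  w = (-4 - (-1)·-2.7273 - (-2)·-0.8333 - (-3)·0.8333) / (10) = -0.5894
  t = (-7 - (1)·-2.7273 - (2)·-0.8333 - (2)·-0.4000) / (6) = -0.3010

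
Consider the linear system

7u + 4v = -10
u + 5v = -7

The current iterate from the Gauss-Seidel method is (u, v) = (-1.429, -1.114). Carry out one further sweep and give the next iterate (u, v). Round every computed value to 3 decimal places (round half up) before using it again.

(-0.792, -1.242)

One sweep:
  u = (-10 - (4)·-1.114) / (7) = -0.792
  v = (-7 - (1)·-0.792) / (5) = -1.242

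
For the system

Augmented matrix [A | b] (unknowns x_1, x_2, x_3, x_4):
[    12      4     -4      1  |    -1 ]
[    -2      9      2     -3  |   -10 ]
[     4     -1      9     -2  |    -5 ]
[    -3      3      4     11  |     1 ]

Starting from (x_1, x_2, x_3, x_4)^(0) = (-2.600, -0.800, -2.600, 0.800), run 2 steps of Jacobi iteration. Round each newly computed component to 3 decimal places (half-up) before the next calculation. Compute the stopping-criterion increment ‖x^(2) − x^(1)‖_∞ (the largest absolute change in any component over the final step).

1.132

Iteration 1:
  x_1 = (-1 - (4)·-0.800 - (-4)·-2.600 - (1)·0.800) / (12) = -0.750
  x_2 = (-10 - (-2)·-2.600 - (2)·-2.600 - (-3)·0.800) / (9) = -0.844
  x_3 = (-5 - (4)·-2.600 - (-1)·-0.800 - (-2)·0.800) / (9) = 0.689
  x_4 = (1 - (-3)·-2.600 - (3)·-0.800 - (4)·-2.600) / (11) = 0.545
Iteration 2:
  x_1 = (-1 - (4)·-0.844 - (-4)·0.689 - (1)·0.545) / (12) = 0.382
  x_2 = (-10 - (-2)·-0.750 - (2)·0.689 - (-3)·0.545) / (9) = -1.249
  x_3 = (-5 - (4)·-0.750 - (-1)·-0.844 - (-2)·0.545) / (9) = -0.195
  x_4 = (1 - (-3)·-0.750 - (3)·-0.844 - (4)·0.689) / (11) = -0.134
Change: (1.132, -0.405, -0.884, -0.679) → max |·| = 1.132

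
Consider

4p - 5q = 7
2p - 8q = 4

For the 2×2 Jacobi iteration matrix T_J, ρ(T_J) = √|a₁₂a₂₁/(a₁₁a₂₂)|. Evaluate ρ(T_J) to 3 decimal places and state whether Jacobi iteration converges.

a₁₂a₂₁/(a₁₁a₂₂) = (-5)·(2) / ((4)·(-8)) = 0.312500
ρ = √|0.312500| = √0.312500 = 0.559
ρ < 1, so Jacobi converges

0.559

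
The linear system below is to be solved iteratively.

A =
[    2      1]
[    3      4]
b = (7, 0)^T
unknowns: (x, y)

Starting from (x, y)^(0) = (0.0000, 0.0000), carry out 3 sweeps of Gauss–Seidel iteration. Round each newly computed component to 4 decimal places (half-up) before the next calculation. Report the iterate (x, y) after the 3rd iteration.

Iteration 1:
  x = (7 - (1)·0.0000) / (2) = 3.5000
  y = (0 - (3)·3.5000) / (4) = -2.6250
Iteration 2:
  x = (7 - (1)·-2.6250) / (2) = 4.8125
  y = (0 - (3)·4.8125) / (4) = -3.6094
Iteration 3:
  x = (7 - (1)·-3.6094) / (2) = 5.3047
  y = (0 - (3)·5.3047) / (4) = -3.9785

(5.3047, -3.9785)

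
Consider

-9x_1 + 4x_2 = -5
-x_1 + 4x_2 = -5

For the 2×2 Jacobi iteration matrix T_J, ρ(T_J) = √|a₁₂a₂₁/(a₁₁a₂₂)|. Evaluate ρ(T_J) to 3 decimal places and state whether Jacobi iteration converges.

a₁₂a₂₁/(a₁₁a₂₂) = (4)·(-1) / ((-9)·(4)) = 0.111111
ρ = √|0.111111| = √0.111111 = 0.333
ρ < 1, so Jacobi converges

0.333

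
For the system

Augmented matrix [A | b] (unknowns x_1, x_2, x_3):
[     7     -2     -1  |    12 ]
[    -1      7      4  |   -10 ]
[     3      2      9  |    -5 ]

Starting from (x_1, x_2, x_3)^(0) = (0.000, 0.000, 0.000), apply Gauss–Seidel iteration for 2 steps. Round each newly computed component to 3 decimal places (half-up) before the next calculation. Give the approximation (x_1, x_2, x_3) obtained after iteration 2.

Iteration 1:
  x_1 = (12 - (-2)·0.000 - (-1)·0.000) / (7) = 1.714
  x_2 = (-10 - (-1)·1.714 - (4)·0.000) / (7) = -1.184
  x_3 = (-5 - (3)·1.714 - (2)·-1.184) / (9) = -0.864
Iteration 2:
  x_1 = (12 - (-2)·-1.184 - (-1)·-0.864) / (7) = 1.253
  x_2 = (-10 - (-1)·1.253 - (4)·-0.864) / (7) = -0.756
  x_3 = (-5 - (3)·1.253 - (2)·-0.756) / (9) = -0.805

(1.253, -0.756, -0.805)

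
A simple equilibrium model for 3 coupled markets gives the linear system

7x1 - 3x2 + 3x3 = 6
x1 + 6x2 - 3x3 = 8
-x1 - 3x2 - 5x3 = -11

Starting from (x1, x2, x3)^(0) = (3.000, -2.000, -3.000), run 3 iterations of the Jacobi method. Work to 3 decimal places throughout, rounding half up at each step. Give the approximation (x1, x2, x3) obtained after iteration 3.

Iteration 1:
  x1 = (6 - (-3)·-2.000 - (3)·-3.000) / (7) = 1.286
  x2 = (8 - (1)·3.000 - (-3)·-3.000) / (6) = -0.667
  x3 = (-11 - (-1)·3.000 - (-3)·-2.000) / (-5) = 2.800
Iteration 2:
  x1 = (6 - (-3)·-0.667 - (3)·2.800) / (7) = -0.629
  x2 = (8 - (1)·1.286 - (-3)·2.800) / (6) = 2.519
  x3 = (-11 - (-1)·1.286 - (-3)·-0.667) / (-5) = 2.343
Iteration 3:
  x1 = (6 - (-3)·2.519 - (3)·2.343) / (7) = 0.933
  x2 = (8 - (1)·-0.629 - (-3)·2.343) / (6) = 2.610
  x3 = (-11 - (-1)·-0.629 - (-3)·2.519) / (-5) = 0.814

(0.933, 2.610, 0.814)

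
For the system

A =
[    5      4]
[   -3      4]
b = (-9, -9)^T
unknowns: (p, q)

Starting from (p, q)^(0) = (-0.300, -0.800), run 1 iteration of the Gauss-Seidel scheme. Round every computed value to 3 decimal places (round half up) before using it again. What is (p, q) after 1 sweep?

(-1.160, -3.120)

Iteration 1:
  p = (-9 - (4)·-0.800) / (5) = -1.160
  q = (-9 - (-3)·-1.160) / (4) = -3.120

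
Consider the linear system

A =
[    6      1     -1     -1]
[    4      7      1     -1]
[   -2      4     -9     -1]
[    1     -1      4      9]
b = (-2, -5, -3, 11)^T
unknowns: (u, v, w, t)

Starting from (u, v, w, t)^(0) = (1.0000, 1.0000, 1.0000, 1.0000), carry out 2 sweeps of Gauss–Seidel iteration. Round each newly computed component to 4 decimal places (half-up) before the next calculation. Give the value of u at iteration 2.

Iteration 1:
  u = (-2 - (1)·1.0000 - (-1)·1.0000 - (-1)·1.0000) / (6) = -0.1667
  v = (-5 - (4)·-0.1667 - (1)·1.0000 - (-1)·1.0000) / (7) = -0.6190
  w = (-3 - (-2)·-0.1667 - (4)·-0.6190 - (-1)·1.0000) / (-9) = -0.0158
  t = (11 - (1)·-0.1667 - (-1)·-0.6190 - (4)·-0.0158) / (9) = 1.1790
Iteration 2:
  u = (-2 - (1)·-0.6190 - (-1)·-0.0158 - (-1)·1.1790) / (6) = -0.0363
  v = (-5 - (4)·-0.0363 - (1)·-0.0158 - (-1)·1.1790) / (7) = -0.5229
  w = (-3 - (-2)·-0.0363 - (4)·-0.5229 - (-1)·1.1790) / (-9) = -0.0220
  t = (11 - (1)·-0.0363 - (-1)·-0.5229 - (4)·-0.0220) / (9) = 1.1779

-0.0363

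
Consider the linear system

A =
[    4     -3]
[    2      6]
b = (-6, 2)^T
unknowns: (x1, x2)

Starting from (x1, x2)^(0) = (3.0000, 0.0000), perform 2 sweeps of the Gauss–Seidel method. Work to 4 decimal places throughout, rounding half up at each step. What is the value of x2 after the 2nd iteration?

Iteration 1:
  x1 = (-6 - (-3)·0.0000) / (4) = -1.5000
  x2 = (2 - (2)·-1.5000) / (6) = 0.8333
Iteration 2:
  x1 = (-6 - (-3)·0.8333) / (4) = -0.8750
  x2 = (2 - (2)·-0.8750) / (6) = 0.6250

0.6250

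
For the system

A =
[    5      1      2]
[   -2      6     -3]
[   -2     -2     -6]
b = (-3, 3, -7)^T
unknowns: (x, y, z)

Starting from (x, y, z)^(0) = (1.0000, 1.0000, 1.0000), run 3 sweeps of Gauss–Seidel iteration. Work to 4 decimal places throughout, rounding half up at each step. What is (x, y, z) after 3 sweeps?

Iteration 1:
  x = (-3 - (1)·1.0000 - (2)·1.0000) / (5) = -1.2000
  y = (3 - (-2)·-1.2000 - (-3)·1.0000) / (6) = 0.6000
  z = (-7 - (-2)·-1.2000 - (-2)·0.6000) / (-6) = 1.3667
Iteration 2:
  x = (-3 - (1)·0.6000 - (2)·1.3667) / (5) = -1.2667
  y = (3 - (-2)·-1.2667 - (-3)·1.3667) / (6) = 0.7611
  z = (-7 - (-2)·-1.2667 - (-2)·0.7611) / (-6) = 1.3352
Iteration 3:
  x = (-3 - (1)·0.7611 - (2)·1.3352) / (5) = -1.2863
  y = (3 - (-2)·-1.2863 - (-3)·1.3352) / (6) = 0.7388
  z = (-7 - (-2)·-1.2863 - (-2)·0.7388) / (-6) = 1.3492

(-1.2863, 0.7388, 1.3492)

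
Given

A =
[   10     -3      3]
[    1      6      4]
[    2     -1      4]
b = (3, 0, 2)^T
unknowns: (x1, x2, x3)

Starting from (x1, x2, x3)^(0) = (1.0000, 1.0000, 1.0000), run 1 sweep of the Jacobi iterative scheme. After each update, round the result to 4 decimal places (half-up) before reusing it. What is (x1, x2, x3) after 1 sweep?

Iteration 1:
  x1 = (3 - (-3)·1.0000 - (3)·1.0000) / (10) = 0.3000
  x2 = (0 - (1)·1.0000 - (4)·1.0000) / (6) = -0.8333
  x3 = (2 - (2)·1.0000 - (-1)·1.0000) / (4) = 0.2500

(0.3000, -0.8333, 0.2500)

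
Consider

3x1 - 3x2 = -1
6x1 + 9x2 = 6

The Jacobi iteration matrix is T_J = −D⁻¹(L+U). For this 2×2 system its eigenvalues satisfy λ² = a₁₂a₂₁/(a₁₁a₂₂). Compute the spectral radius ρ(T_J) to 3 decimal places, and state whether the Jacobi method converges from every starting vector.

0.816

a₁₂a₂₁/(a₁₁a₂₂) = (-3)·(6) / ((3)·(9)) = -0.666667
ρ = √|-0.666667| = √0.666667 = 0.816
ρ < 1, so Jacobi converges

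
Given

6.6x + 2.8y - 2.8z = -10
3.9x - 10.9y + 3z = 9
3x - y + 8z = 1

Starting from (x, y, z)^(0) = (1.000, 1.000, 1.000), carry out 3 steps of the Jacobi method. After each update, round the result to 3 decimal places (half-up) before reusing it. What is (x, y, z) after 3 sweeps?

Iteration 1:
  x = (-10 - (2.8)·1.000 - (-2.8)·1.000) / (6.6) = -1.515
  y = (9 - (3.9)·1.000 - (3)·1.000) / (-10.9) = -0.193
  z = (1 - (3)·1.000 - (-1)·1.000) / (8) = -0.125
Iteration 2:
  x = (-10 - (2.8)·-0.193 - (-2.8)·-0.125) / (6.6) = -1.486
  y = (9 - (3.9)·-1.515 - (3)·-0.125) / (-10.9) = -1.402
  z = (1 - (3)·-1.515 - (-1)·-0.193) / (8) = 0.669
Iteration 3:
  x = (-10 - (2.8)·-1.402 - (-2.8)·0.669) / (6.6) = -0.637
  y = (9 - (3.9)·-1.486 - (3)·0.669) / (-10.9) = -1.173
  z = (1 - (3)·-1.486 - (-1)·-1.402) / (8) = 0.507

(-0.637, -1.173, 0.507)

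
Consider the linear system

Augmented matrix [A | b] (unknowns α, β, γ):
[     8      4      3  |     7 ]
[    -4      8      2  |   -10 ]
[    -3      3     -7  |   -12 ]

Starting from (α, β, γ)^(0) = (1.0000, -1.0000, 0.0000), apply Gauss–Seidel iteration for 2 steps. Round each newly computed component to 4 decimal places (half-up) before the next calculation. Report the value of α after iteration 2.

0.8248

Iteration 1:
  α = (7 - (4)·-1.0000 - (3)·0.0000) / (8) = 1.3750
  β = (-10 - (-4)·1.3750 - (2)·0.0000) / (8) = -0.5625
  γ = (-12 - (-3)·1.3750 - (3)·-0.5625) / (-7) = 0.8839
Iteration 2:
  α = (7 - (4)·-0.5625 - (3)·0.8839) / (8) = 0.8248
  β = (-10 - (-4)·0.8248 - (2)·0.8839) / (8) = -1.0586
  γ = (-12 - (-3)·0.8248 - (3)·-1.0586) / (-7) = 0.9071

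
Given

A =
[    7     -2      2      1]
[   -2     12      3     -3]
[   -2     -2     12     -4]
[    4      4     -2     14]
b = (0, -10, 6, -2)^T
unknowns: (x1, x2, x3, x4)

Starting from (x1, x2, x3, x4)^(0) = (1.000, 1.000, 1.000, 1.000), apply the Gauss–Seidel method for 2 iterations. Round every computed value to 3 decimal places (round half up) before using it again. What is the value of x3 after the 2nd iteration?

Iteration 1:
  x1 = (0 - (-2)·1.000 - (2)·1.000 - (1)·1.000) / (7) = -0.143
  x2 = (-10 - (-2)·-0.143 - (3)·1.000 - (-3)·1.000) / (12) = -0.857
  x3 = (6 - (-2)·-0.143 - (-2)·-0.857 - (-4)·1.000) / (12) = 0.667
  x4 = (-2 - (4)·-0.143 - (4)·-0.857 - (-2)·0.667) / (14) = 0.238
Iteration 2:
  x1 = (0 - (-2)·-0.857 - (2)·0.667 - (1)·0.238) / (7) = -0.469
  x2 = (-10 - (-2)·-0.469 - (3)·0.667 - (-3)·0.238) / (12) = -1.019
  x3 = (6 - (-2)·-0.469 - (-2)·-1.019 - (-4)·0.238) / (12) = 0.331
  x4 = (-2 - (4)·-0.469 - (4)·-1.019 - (-2)·0.331) / (14) = 0.330

0.331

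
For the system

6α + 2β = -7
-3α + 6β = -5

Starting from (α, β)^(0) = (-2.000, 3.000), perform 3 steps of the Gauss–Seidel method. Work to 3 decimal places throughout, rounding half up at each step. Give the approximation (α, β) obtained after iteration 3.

Iteration 1:
  α = (-7 - (2)·3.000) / (6) = -2.167
  β = (-5 - (-3)·-2.167) / (6) = -1.917
Iteration 2:
  α = (-7 - (2)·-1.917) / (6) = -0.528
  β = (-5 - (-3)·-0.528) / (6) = -1.097
Iteration 3:
  α = (-7 - (2)·-1.097) / (6) = -0.801
  β = (-5 - (-3)·-0.801) / (6) = -1.234

(-0.801, -1.234)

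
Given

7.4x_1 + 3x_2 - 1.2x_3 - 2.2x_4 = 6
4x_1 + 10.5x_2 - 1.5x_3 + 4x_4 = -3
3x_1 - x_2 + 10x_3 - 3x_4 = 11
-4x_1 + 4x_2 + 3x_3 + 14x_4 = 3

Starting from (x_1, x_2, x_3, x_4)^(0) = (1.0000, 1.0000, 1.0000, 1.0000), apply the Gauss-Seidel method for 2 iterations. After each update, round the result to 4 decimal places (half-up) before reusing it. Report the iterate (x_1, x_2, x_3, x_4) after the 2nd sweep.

Iteration 1:
  x_1 = (6 - (3)·1.0000 - (-1.2)·1.0000 - (-2.2)·1.0000) / (7.4) = 0.8649
  x_2 = (-3 - (4)·0.8649 - (-1.5)·1.0000 - (4)·1.0000) / (10.5) = -0.8533
  x_3 = (11 - (3)·0.8649 - (-1)·-0.8533 - (-3)·1.0000) / (10) = 1.0552
  x_4 = (3 - (-4)·0.8649 - (4)·-0.8533 - (3)·1.0552) / (14) = 0.4791
Iteration 2:
  x_1 = (6 - (3)·-0.8533 - (-1.2)·1.0552 - (-2.2)·0.4791) / (7.4) = 1.4703
  x_2 = (-3 - (4)·1.4703 - (-1.5)·1.0552 - (4)·0.4791) / (10.5) = -0.8776
  x_3 = (11 - (3)·1.4703 - (-1)·-0.8776 - (-3)·0.4791) / (10) = 0.7149
  x_4 = (3 - (-4)·1.4703 - (4)·-0.8776 - (3)·0.7149) / (14) = 0.7319

(1.4703, -0.8776, 0.7149, 0.7319)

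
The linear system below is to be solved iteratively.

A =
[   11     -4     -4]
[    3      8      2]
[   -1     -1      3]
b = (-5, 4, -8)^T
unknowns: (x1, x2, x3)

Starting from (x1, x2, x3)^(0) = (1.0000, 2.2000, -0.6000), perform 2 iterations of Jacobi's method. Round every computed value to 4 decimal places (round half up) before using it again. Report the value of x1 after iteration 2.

Iteration 1:
  x1 = (-5 - (-4)·2.2000 - (-4)·-0.6000) / (11) = 0.1273
  x2 = (4 - (3)·1.0000 - (2)·-0.6000) / (8) = 0.2750
  x3 = (-8 - (-1)·1.0000 - (-1)·2.2000) / (3) = -1.6000
Iteration 2:
  x1 = (-5 - (-4)·0.2750 - (-4)·-1.6000) / (11) = -0.9364
  x2 = (4 - (3)·0.1273 - (2)·-1.6000) / (8) = 0.8523
  x3 = (-8 - (-1)·0.1273 - (-1)·0.2750) / (3) = -2.5326

-0.9364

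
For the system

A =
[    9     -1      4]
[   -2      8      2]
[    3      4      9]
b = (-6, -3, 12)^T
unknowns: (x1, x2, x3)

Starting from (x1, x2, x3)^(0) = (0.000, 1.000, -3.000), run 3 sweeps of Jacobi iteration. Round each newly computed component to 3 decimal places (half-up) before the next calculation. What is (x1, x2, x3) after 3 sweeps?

Iteration 1:
  x1 = (-6 - (-1)·1.000 - (4)·-3.000) / (9) = 0.778
  x2 = (-3 - (-2)·0.000 - (2)·-3.000) / (8) = 0.375
  x3 = (12 - (3)·0.000 - (4)·1.000) / (9) = 0.889
Iteration 2:
  x1 = (-6 - (-1)·0.375 - (4)·0.889) / (9) = -1.020
  x2 = (-3 - (-2)·0.778 - (2)·0.889) / (8) = -0.403
  x3 = (12 - (3)·0.778 - (4)·0.375) / (9) = 0.907
Iteration 3:
  x1 = (-6 - (-1)·-0.403 - (4)·0.907) / (9) = -1.115
  x2 = (-3 - (-2)·-1.020 - (2)·0.907) / (8) = -0.857
  x3 = (12 - (3)·-1.020 - (4)·-0.403) / (9) = 1.852

(-1.115, -0.857, 1.852)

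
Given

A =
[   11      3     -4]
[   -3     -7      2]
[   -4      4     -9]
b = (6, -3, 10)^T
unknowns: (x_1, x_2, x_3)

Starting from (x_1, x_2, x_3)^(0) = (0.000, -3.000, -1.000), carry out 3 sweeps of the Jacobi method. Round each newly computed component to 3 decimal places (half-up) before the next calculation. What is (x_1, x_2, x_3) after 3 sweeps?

Iteration 1:
  x_1 = (6 - (3)·-3.000 - (-4)·-1.000) / (11) = 1.000
  x_2 = (-3 - (-3)·0.000 - (2)·-1.000) / (-7) = 0.143
  x_3 = (10 - (-4)·0.000 - (4)·-3.000) / (-9) = -2.444
Iteration 2:
  x_1 = (6 - (3)·0.143 - (-4)·-2.444) / (11) = -0.382
  x_2 = (-3 - (-3)·1.000 - (2)·-2.444) / (-7) = -0.698
  x_3 = (10 - (-4)·1.000 - (4)·0.143) / (-9) = -1.492
Iteration 3:
  x_1 = (6 - (3)·-0.698 - (-4)·-1.492) / (11) = 0.193
  x_2 = (-3 - (-3)·-0.382 - (2)·-1.492) / (-7) = 0.166
  x_3 = (10 - (-4)·-0.382 - (4)·-0.698) / (-9) = -1.252

(0.193, 0.166, -1.252)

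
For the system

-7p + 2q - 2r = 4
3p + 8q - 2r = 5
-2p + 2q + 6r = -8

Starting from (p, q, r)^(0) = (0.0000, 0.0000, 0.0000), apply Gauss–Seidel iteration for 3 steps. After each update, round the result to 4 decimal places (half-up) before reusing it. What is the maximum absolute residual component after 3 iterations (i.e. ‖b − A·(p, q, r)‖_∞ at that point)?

Iteration 1:
  p = (4 - (2)·0.0000 - (-2)·0.0000) / (-7) = -0.5714
  q = (5 - (3)·-0.5714 - (-2)·0.0000) / (8) = 0.8393
  r = (-8 - (-2)·-0.5714 - (2)·0.8393) / (6) = -1.8036
Iteration 2:
  p = (4 - (2)·0.8393 - (-2)·-1.8036) / (-7) = 0.1837
  q = (5 - (3)·0.1837 - (-2)·-1.8036) / (8) = 0.1052
  r = (-8 - (-2)·0.1837 - (2)·0.1052) / (6) = -1.3072
Iteration 3:
  p = (4 - (2)·0.1052 - (-2)·-1.3072) / (-7) = -0.1679
  q = (5 - (3)·-0.1679 - (-2)·-1.3072) / (8) = 0.3612
  r = (-8 - (-2)·-0.1679 - (2)·0.3612) / (6) = -1.5097
Residual b − A·x = (-0.9171, -0.4053, 0.0000); ∞-norm = 0.9171

0.9171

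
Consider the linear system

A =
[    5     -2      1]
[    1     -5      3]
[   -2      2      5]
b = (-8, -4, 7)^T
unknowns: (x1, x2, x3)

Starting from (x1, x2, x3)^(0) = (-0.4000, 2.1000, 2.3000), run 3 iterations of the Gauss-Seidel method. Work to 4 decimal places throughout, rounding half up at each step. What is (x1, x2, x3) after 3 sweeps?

Iteration 1:
  x1 = (-8 - (-2)·2.1000 - (1)·2.3000) / (5) = -1.2200
  x2 = (-4 - (1)·-1.2200 - (3)·2.3000) / (-5) = 1.9360
  x3 = (7 - (-2)·-1.2200 - (2)·1.9360) / (5) = 0.1376
Iteration 2:
  x1 = (-8 - (-2)·1.9360 - (1)·0.1376) / (5) = -0.8531
  x2 = (-4 - (1)·-0.8531 - (3)·0.1376) / (-5) = 0.7119
  x3 = (7 - (-2)·-0.8531 - (2)·0.7119) / (5) = 0.7740
Iteration 3:
  x1 = (-8 - (-2)·0.7119 - (1)·0.7740) / (5) = -1.4700
  x2 = (-4 - (1)·-1.4700 - (3)·0.7740) / (-5) = 0.9704
  x3 = (7 - (-2)·-1.4700 - (2)·0.9704) / (5) = 0.4238

(-1.4700, 0.9704, 0.4238)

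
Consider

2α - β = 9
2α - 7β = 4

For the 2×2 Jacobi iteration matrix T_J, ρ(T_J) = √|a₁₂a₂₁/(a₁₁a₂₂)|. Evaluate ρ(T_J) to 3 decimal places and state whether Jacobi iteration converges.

0.378

a₁₂a₂₁/(a₁₁a₂₂) = (-1)·(2) / ((2)·(-7)) = 0.142857
ρ = √|0.142857| = √0.142857 = 0.378
ρ < 1, so Jacobi converges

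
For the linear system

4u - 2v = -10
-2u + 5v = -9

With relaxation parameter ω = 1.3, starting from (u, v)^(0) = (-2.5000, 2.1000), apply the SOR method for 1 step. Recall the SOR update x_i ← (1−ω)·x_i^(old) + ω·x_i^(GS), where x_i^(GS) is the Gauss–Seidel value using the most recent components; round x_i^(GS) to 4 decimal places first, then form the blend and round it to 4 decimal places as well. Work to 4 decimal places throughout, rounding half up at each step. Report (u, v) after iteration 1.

(-1.1350, -3.5602)

Iteration 1:
  u: GS value = (-10 - (-2)·2.1000) / (4) = -1.4500;  u ← (1−ω)·-2.5000 + ω·-1.4500 = -1.1350
  v: GS value = (-9 - (-2)·-1.1350) / (5) = -2.2540;  v ← (1−ω)·2.1000 + ω·-2.2540 = -3.5602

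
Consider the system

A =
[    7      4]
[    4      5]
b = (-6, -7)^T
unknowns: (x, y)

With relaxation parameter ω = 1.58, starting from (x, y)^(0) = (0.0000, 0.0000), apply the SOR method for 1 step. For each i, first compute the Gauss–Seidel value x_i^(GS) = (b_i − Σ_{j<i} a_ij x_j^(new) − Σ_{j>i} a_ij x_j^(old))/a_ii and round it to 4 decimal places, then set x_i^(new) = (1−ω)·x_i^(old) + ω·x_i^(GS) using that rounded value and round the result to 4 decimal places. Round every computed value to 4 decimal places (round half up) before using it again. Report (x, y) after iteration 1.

(-1.3542, -0.5002)

Iteration 1:
  x: GS value = (-6 - (4)·0.0000) / (7) = -0.8571;  x ← (1−ω)·0.0000 + ω·-0.8571 = -1.3542
  y: GS value = (-7 - (4)·-1.3542) / (5) = -0.3166;  y ← (1−ω)·0.0000 + ω·-0.3166 = -0.5002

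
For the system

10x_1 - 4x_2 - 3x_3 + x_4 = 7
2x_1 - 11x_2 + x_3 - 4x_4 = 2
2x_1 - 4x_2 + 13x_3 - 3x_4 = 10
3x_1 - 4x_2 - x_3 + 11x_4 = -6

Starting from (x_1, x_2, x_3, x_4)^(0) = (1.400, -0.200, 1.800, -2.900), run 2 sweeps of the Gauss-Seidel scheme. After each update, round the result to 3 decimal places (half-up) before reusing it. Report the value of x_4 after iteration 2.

-0.774

Iteration 1:
  x_1 = (7 - (-4)·-0.200 - (-3)·1.800 - (1)·-2.900) / (10) = 1.450
  x_2 = (2 - (2)·1.450 - (1)·1.800 - (-4)·-2.900) / (-11) = 1.300
  x_3 = (10 - (2)·1.450 - (-4)·1.300 - (-3)·-2.900) / (13) = 0.277
  x_4 = (-6 - (3)·1.450 - (-4)·1.300 - (-1)·0.277) / (11) = -0.443
Iteration 2:
  x_1 = (7 - (-4)·1.300 - (-3)·0.277 - (1)·-0.443) / (10) = 1.347
  x_2 = (2 - (2)·1.347 - (1)·0.277 - (-4)·-0.443) / (-11) = 0.249
  x_3 = (10 - (2)·1.347 - (-4)·0.249 - (-3)·-0.443) / (13) = 0.536
  x_4 = (-6 - (3)·1.347 - (-4)·0.249 - (-1)·0.536) / (11) = -0.774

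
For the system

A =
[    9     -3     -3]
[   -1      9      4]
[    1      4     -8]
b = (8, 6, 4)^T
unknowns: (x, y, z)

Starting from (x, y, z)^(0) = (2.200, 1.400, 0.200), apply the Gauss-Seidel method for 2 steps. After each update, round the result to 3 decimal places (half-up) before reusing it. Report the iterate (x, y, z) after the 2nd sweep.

(1.150, 0.774, 0.031)

Iteration 1:
  x = (8 - (-3)·1.400 - (-3)·0.200) / (9) = 1.422
  y = (6 - (-1)·1.422 - (4)·0.200) / (9) = 0.736
  z = (4 - (1)·1.422 - (4)·0.736) / (-8) = 0.046
Iteration 2:
  x = (8 - (-3)·0.736 - (-3)·0.046) / (9) = 1.150
  y = (6 - (-1)·1.150 - (4)·0.046) / (9) = 0.774
  z = (4 - (1)·1.150 - (4)·0.774) / (-8) = 0.031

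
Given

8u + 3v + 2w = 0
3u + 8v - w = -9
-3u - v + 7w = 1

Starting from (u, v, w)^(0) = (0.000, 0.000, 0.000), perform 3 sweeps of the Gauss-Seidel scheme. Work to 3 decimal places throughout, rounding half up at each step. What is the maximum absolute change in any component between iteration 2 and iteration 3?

Iteration 1:
  u = (0 - (3)·0.000 - (2)·0.000) / (8) = 0.000
  v = (-9 - (3)·0.000 - (-1)·0.000) / (8) = -1.125
  w = (1 - (-3)·0.000 - (-1)·-1.125) / (7) = -0.018
Iteration 2:
  u = (0 - (3)·-1.125 - (2)·-0.018) / (8) = 0.426
  v = (-9 - (3)·0.426 - (-1)·-0.018) / (8) = -1.287
  w = (1 - (-3)·0.426 - (-1)·-1.287) / (7) = 0.142
Iteration 3:
  u = (0 - (3)·-1.287 - (2)·0.142) / (8) = 0.447
  v = (-9 - (3)·0.447 - (-1)·0.142) / (8) = -1.275
  w = (1 - (-3)·0.447 - (-1)·-1.275) / (7) = 0.152
Change: (0.021, 0.012, 0.010) → max |·| = 0.021

0.021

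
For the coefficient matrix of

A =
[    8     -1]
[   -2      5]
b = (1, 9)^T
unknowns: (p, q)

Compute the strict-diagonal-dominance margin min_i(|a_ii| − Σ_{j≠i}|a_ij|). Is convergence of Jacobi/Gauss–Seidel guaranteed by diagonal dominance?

3

row 1: |8| − (1) = 7
row 2: |5| − (2) = 3
minimum over rows = 3 → strictly diagonally dominant (convergence guaranteed)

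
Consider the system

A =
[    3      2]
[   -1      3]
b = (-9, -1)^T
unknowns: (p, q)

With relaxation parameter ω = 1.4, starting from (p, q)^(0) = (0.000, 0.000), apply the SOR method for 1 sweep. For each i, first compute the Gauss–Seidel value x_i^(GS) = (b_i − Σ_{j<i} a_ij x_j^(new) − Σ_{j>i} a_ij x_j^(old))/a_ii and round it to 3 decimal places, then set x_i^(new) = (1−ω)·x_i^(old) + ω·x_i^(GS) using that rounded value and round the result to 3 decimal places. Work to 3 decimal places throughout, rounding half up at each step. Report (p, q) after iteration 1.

Iteration 1:
  p: GS value = (-9 - (2)·0.000) / (3) = -3.000;  p ← (1−ω)·0.000 + ω·-3.000 = -4.200
  q: GS value = (-1 - (-1)·-4.200) / (3) = -1.733;  q ← (1−ω)·0.000 + ω·-1.733 = -2.426

(-4.200, -2.426)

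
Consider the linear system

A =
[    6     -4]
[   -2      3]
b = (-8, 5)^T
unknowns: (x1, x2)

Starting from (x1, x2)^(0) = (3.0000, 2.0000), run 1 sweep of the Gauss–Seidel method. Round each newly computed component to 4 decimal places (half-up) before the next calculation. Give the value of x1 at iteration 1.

Iteration 1:
  x1 = (-8 - (-4)·2.0000) / (6) = 0.0000
  x2 = (5 - (-2)·0.0000) / (3) = 1.6667

0.0000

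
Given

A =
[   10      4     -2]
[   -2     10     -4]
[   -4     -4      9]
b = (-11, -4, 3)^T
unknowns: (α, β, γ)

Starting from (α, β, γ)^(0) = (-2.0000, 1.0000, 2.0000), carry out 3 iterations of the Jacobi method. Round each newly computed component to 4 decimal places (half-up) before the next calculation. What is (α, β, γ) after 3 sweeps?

(-0.8654, -0.6867, -0.4607)

Iteration 1:
  α = (-11 - (4)·1.0000 - (-2)·2.0000) / (10) = -1.1000
  β = (-4 - (-2)·-2.0000 - (-4)·2.0000) / (10) = 0.0000
  γ = (3 - (-4)·-2.0000 - (-4)·1.0000) / (9) = -0.1111
Iteration 2:
  α = (-11 - (4)·0.0000 - (-2)·-0.1111) / (10) = -1.1222
  β = (-4 - (-2)·-1.1000 - (-4)·-0.1111) / (10) = -0.6644
  γ = (3 - (-4)·-1.1000 - (-4)·0.0000) / (9) = -0.1556
Iteration 3:
  α = (-11 - (4)·-0.6644 - (-2)·-0.1556) / (10) = -0.8654
  β = (-4 - (-2)·-1.1222 - (-4)·-0.1556) / (10) = -0.6867
  γ = (3 - (-4)·-1.1222 - (-4)·-0.6644) / (9) = -0.4607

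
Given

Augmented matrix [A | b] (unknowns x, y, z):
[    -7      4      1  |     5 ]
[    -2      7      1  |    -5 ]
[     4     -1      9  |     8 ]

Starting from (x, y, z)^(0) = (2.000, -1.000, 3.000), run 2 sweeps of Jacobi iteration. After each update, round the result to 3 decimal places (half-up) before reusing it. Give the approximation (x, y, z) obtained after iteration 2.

Iteration 1:
  x = (5 - (4)·-1.000 - (1)·3.000) / (-7) = -0.857
  y = (-5 - (-2)·2.000 - (1)·3.000) / (7) = -0.571
  z = (8 - (4)·2.000 - (-1)·-1.000) / (9) = -0.111
Iteration 2:
  x = (5 - (4)·-0.571 - (1)·-0.111) / (-7) = -1.056
  y = (-5 - (-2)·-0.857 - (1)·-0.111) / (7) = -0.943
  z = (8 - (4)·-0.857 - (-1)·-0.571) / (9) = 1.206

(-1.056, -0.943, 1.206)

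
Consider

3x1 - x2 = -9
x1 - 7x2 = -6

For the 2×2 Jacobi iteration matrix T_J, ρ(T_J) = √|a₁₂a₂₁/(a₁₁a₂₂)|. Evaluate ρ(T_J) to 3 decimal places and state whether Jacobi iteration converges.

0.218

a₁₂a₂₁/(a₁₁a₂₂) = (-1)·(1) / ((3)·(-7)) = 0.047619
ρ = √|0.047619| = √0.047619 = 0.218
ρ < 1, so Jacobi converges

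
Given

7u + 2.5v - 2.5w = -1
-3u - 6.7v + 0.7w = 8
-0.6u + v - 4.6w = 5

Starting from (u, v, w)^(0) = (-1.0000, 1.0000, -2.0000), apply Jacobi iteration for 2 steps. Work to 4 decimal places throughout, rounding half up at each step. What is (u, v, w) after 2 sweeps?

Iteration 1:
  u = (-1 - (2.5)·1.0000 - (-2.5)·-2.0000) / (7) = -1.2143
  v = (8 - (-3)·-1.0000 - (0.7)·-2.0000) / (-6.7) = -0.9552
  w = (5 - (-0.6)·-1.0000 - (1)·1.0000) / (-4.6) = -0.7391
Iteration 2:
  u = (-1 - (2.5)·-0.9552 - (-2.5)·-0.7391) / (7) = -0.0657
  v = (8 - (-3)·-1.2143 - (0.7)·-0.7391) / (-6.7) = -0.7275
  w = (5 - (-0.6)·-1.2143 - (1)·-0.9552) / (-4.6) = -1.1362

(-0.0657, -0.7275, -1.1362)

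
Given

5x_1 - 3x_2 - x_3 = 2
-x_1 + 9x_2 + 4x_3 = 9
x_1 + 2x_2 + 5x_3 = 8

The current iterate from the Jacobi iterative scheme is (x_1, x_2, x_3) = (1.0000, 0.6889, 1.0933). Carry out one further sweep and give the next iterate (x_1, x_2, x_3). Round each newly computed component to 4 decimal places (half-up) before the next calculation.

(1.0320, 0.6252, 1.1244)

One sweep:
  x_1 = (2 - (-3)·0.6889 - (-1)·1.0933) / (5) = 1.0320
  x_2 = (9 - (-1)·1.0000 - (4)·1.0933) / (9) = 0.6252
  x_3 = (8 - (1)·1.0000 - (2)·0.6889) / (5) = 1.1244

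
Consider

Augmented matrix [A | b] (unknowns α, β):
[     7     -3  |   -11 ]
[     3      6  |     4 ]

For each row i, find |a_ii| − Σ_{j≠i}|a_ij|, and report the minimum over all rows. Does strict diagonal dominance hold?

row 1: |7| − (3) = 4
row 2: |6| − (3) = 3
minimum over rows = 3 → strictly diagonally dominant (convergence guaranteed)

3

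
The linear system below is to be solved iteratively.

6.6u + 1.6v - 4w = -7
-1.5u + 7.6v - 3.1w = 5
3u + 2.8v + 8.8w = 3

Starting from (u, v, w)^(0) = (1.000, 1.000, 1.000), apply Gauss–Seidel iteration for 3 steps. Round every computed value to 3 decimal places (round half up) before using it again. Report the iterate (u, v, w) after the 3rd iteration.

Iteration 1:
  u = (-7 - (1.6)·1.000 - (-4)·1.000) / (6.6) = -0.697
  v = (5 - (-1.5)·-0.697 - (-3.1)·1.000) / (7.6) = 0.928
  w = (3 - (3)·-0.697 - (2.8)·0.928) / (8.8) = 0.283
Iteration 2:
  u = (-7 - (1.6)·0.928 - (-4)·0.283) / (6.6) = -1.114
  v = (5 - (-1.5)·-1.114 - (-3.1)·0.283) / (7.6) = 0.553
  w = (3 - (3)·-1.114 - (2.8)·0.553) / (8.8) = 0.545
Iteration 3:
  u = (-7 - (1.6)·0.553 - (-4)·0.545) / (6.6) = -0.864
  v = (5 - (-1.5)·-0.864 - (-3.1)·0.545) / (7.6) = 0.710
  w = (3 - (3)·-0.864 - (2.8)·0.710) / (8.8) = 0.410

(-0.864, 0.710, 0.410)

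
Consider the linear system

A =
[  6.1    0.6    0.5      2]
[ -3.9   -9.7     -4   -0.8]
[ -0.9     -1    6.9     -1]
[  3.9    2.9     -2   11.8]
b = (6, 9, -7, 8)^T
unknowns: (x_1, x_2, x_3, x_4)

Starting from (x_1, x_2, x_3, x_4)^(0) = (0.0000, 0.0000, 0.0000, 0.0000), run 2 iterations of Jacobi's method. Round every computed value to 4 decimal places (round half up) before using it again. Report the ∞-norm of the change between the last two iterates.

0.2691

Iteration 1:
  x_1 = (6 - (0.6)·0.0000 - (0.5)·0.0000 - (2)·0.0000) / (6.1) = 0.9836
  x_2 = (9 - (-3.9)·0.0000 - (-4)·0.0000 - (-0.8)·0.0000) / (-9.7) = -0.9278
  x_3 = (-7 - (-0.9)·0.0000 - (-1)·0.0000 - (-1)·0.0000) / (6.9) = -1.0145
  x_4 = (8 - (3.9)·0.0000 - (2.9)·0.0000 - (-2)·0.0000) / (11.8) = 0.6780
Iteration 2:
  x_1 = (6 - (0.6)·-0.9278 - (0.5)·-1.0145 - (2)·0.6780) / (6.1) = 0.9357
  x_2 = (9 - (-3.9)·0.9836 - (-4)·-1.0145 - (-0.8)·0.6780) / (-9.7) = -0.9609
  x_3 = (-7 - (-0.9)·0.9836 - (-1)·-0.9278 - (-1)·0.6780) / (6.9) = -0.9224
  x_4 = (8 - (3.9)·0.9836 - (2.9)·-0.9278 - (-2)·-1.0145) / (11.8) = 0.4089
Change: (-0.0479, -0.0331, 0.0921, -0.2691) → max |·| = 0.2691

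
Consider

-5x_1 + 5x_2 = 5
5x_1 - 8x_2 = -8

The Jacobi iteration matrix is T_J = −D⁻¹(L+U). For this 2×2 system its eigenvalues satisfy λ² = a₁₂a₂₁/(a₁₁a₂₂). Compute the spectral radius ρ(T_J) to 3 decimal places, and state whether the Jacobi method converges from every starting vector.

0.791

a₁₂a₂₁/(a₁₁a₂₂) = (5)·(5) / ((-5)·(-8)) = 0.625000
ρ = √|0.625000| = √0.625000 = 0.791
ρ < 1, so Jacobi converges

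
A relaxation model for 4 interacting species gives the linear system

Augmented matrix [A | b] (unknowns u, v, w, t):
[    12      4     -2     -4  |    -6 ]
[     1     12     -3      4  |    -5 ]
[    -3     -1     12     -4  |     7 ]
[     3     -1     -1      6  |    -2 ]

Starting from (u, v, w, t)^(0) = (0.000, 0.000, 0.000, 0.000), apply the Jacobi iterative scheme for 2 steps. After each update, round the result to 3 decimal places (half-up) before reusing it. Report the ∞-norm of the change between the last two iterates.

Iteration 1:
  u = (-6 - (4)·0.000 - (-2)·0.000 - (-4)·0.000) / (12) = -0.500
  v = (-5 - (1)·0.000 - (-3)·0.000 - (4)·0.000) / (12) = -0.417
  w = (7 - (-3)·0.000 - (-1)·0.000 - (-4)·0.000) / (12) = 0.583
  t = (-2 - (3)·0.000 - (-1)·0.000 - (-1)·0.000) / (6) = -0.333
Iteration 2:
  u = (-6 - (4)·-0.417 - (-2)·0.583 - (-4)·-0.333) / (12) = -0.375
  v = (-5 - (1)·-0.500 - (-3)·0.583 - (4)·-0.333) / (12) = -0.118
  w = (7 - (-3)·-0.500 - (-1)·-0.417 - (-4)·-0.333) / (12) = 0.313
  t = (-2 - (3)·-0.500 - (-1)·-0.417 - (-1)·0.583) / (6) = -0.056
Change: (0.125, 0.299, -0.270, 0.277) → max |·| = 0.299

0.299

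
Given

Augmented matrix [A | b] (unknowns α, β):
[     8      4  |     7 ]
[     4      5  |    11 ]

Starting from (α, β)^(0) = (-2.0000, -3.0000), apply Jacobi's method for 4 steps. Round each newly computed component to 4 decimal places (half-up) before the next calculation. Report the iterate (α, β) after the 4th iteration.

Iteration 1:
  α = (7 - (4)·-3.0000) / (8) = 2.3750
  β = (11 - (4)·-2.0000) / (5) = 3.8000
Iteration 2:
  α = (7 - (4)·3.8000) / (8) = -1.0250
  β = (11 - (4)·2.3750) / (5) = 0.3000
Iteration 3:
  α = (7 - (4)·0.3000) / (8) = 0.7250
  β = (11 - (4)·-1.0250) / (5) = 3.0200
Iteration 4:
  α = (7 - (4)·3.0200) / (8) = -0.6350
  β = (11 - (4)·0.7250) / (5) = 1.6200

(-0.6350, 1.6200)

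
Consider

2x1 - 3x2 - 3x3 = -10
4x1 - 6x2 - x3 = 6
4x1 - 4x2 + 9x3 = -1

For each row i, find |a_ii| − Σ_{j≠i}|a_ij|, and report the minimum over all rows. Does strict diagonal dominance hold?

row 1: |2| − (3+3) = -4
row 2: |-6| − (4+1) = 1
row 3: |9| − (4+4) = 1
minimum over rows = -4 → not strictly diagonally dominant

-4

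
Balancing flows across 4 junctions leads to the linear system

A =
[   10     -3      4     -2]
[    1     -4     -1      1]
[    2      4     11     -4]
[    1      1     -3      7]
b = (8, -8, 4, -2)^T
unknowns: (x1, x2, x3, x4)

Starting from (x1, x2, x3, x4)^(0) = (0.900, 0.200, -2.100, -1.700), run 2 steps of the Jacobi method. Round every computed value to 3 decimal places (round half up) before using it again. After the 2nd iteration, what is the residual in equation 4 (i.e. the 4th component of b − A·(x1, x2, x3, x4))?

-2.042

Iteration 1:
  x1 = (8 - (-3)·0.200 - (4)·-2.100 - (-2)·-1.700) / (10) = 1.360
  x2 = (-8 - (1)·0.900 - (-1)·-2.100 - (1)·-1.700) / (-4) = 2.325
  x3 = (4 - (2)·0.900 - (4)·0.200 - (-4)·-1.700) / (11) = -0.491
  x4 = (-2 - (1)·0.900 - (1)·0.200 - (-3)·-2.100) / (7) = -1.343
Iteration 2:
  x1 = (8 - (-3)·2.325 - (4)·-0.491 - (-2)·-1.343) / (10) = 1.425
  x2 = (-8 - (1)·1.360 - (-1)·-0.491 - (1)·-1.343) / (-4) = 2.127
  x3 = (4 - (2)·1.360 - (4)·2.325 - (-4)·-1.343) / (11) = -1.217
  x4 = (-2 - (1)·1.360 - (1)·2.325 - (-3)·-0.491) / (7) = -1.023
Residual b − A·x = (2.953, -1.111, 1.937, -2.042)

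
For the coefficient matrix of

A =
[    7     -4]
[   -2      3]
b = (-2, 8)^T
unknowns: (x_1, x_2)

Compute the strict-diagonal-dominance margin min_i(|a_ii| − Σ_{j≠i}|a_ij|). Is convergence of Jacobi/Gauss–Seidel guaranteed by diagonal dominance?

row 1: |7| − (4) = 3
row 2: |3| − (2) = 1
minimum over rows = 1 → strictly diagonally dominant (convergence guaranteed)

1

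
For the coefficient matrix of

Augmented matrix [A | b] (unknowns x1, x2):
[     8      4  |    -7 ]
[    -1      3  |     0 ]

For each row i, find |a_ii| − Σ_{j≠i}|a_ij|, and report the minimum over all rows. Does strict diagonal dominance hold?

row 1: |8| − (4) = 4
row 2: |3| − (1) = 2
minimum over rows = 2 → strictly diagonally dominant (convergence guaranteed)

2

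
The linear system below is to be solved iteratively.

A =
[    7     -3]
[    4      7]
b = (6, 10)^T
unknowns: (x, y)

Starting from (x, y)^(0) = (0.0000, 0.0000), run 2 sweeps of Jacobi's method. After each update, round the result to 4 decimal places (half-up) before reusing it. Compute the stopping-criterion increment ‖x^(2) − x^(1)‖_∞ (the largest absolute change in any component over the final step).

0.6123

Iteration 1:
  x = (6 - (-3)·0.0000) / (7) = 0.8571
  y = (10 - (4)·0.0000) / (7) = 1.4286
Iteration 2:
  x = (6 - (-3)·1.4286) / (7) = 1.4694
  y = (10 - (4)·0.8571) / (7) = 0.9388
Change: (0.6123, -0.4898) → max |·| = 0.6123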